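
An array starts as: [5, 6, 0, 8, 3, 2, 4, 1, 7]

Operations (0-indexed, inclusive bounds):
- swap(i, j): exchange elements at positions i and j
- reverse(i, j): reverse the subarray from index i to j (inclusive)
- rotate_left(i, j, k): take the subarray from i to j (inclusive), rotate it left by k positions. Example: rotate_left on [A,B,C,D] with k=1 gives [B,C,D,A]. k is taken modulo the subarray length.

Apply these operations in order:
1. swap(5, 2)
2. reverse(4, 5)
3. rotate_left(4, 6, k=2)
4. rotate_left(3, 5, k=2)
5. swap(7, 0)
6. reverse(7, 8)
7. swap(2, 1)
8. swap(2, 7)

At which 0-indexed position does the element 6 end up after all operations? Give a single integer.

After 1 (swap(5, 2)): [5, 6, 2, 8, 3, 0, 4, 1, 7]
After 2 (reverse(4, 5)): [5, 6, 2, 8, 0, 3, 4, 1, 7]
After 3 (rotate_left(4, 6, k=2)): [5, 6, 2, 8, 4, 0, 3, 1, 7]
After 4 (rotate_left(3, 5, k=2)): [5, 6, 2, 0, 8, 4, 3, 1, 7]
After 5 (swap(7, 0)): [1, 6, 2, 0, 8, 4, 3, 5, 7]
After 6 (reverse(7, 8)): [1, 6, 2, 0, 8, 4, 3, 7, 5]
After 7 (swap(2, 1)): [1, 2, 6, 0, 8, 4, 3, 7, 5]
After 8 (swap(2, 7)): [1, 2, 7, 0, 8, 4, 3, 6, 5]

Answer: 7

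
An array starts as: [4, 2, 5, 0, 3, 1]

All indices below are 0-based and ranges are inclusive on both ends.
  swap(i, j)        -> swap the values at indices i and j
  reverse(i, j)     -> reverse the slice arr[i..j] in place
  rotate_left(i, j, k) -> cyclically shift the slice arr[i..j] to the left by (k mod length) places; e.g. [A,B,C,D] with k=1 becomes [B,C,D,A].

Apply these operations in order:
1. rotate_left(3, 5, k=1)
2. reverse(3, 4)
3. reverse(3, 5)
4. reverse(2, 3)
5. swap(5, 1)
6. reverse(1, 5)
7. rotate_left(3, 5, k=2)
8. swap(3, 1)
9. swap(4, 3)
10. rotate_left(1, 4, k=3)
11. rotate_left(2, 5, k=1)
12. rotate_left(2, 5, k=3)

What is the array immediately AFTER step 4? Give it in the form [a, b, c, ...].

Answer: [4, 2, 0, 5, 3, 1]

Derivation:
After 1 (rotate_left(3, 5, k=1)): [4, 2, 5, 3, 1, 0]
After 2 (reverse(3, 4)): [4, 2, 5, 1, 3, 0]
After 3 (reverse(3, 5)): [4, 2, 5, 0, 3, 1]
After 4 (reverse(2, 3)): [4, 2, 0, 5, 3, 1]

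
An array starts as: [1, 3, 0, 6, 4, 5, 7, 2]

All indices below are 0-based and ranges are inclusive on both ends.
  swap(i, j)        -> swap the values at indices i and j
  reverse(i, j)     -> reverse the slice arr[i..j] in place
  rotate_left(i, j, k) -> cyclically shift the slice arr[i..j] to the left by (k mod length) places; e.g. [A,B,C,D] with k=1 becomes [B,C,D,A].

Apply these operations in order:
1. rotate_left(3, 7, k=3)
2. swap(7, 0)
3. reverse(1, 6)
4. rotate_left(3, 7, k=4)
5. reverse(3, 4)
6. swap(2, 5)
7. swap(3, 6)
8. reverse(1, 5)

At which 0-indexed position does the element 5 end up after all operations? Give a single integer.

Answer: 0

Derivation:
After 1 (rotate_left(3, 7, k=3)): [1, 3, 0, 7, 2, 6, 4, 5]
After 2 (swap(7, 0)): [5, 3, 0, 7, 2, 6, 4, 1]
After 3 (reverse(1, 6)): [5, 4, 6, 2, 7, 0, 3, 1]
After 4 (rotate_left(3, 7, k=4)): [5, 4, 6, 1, 2, 7, 0, 3]
After 5 (reverse(3, 4)): [5, 4, 6, 2, 1, 7, 0, 3]
After 6 (swap(2, 5)): [5, 4, 7, 2, 1, 6, 0, 3]
After 7 (swap(3, 6)): [5, 4, 7, 0, 1, 6, 2, 3]
After 8 (reverse(1, 5)): [5, 6, 1, 0, 7, 4, 2, 3]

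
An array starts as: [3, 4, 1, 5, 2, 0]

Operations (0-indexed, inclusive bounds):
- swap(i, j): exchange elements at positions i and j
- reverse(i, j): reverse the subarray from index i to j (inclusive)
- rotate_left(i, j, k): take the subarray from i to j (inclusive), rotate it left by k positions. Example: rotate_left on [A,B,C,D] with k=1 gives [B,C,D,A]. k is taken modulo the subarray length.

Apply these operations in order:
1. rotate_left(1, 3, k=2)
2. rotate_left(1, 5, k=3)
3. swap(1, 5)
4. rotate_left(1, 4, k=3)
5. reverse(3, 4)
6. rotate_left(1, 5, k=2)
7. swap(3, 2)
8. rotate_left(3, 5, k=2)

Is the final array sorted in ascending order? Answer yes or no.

Answer: no

Derivation:
After 1 (rotate_left(1, 3, k=2)): [3, 5, 4, 1, 2, 0]
After 2 (rotate_left(1, 5, k=3)): [3, 2, 0, 5, 4, 1]
After 3 (swap(1, 5)): [3, 1, 0, 5, 4, 2]
After 4 (rotate_left(1, 4, k=3)): [3, 4, 1, 0, 5, 2]
After 5 (reverse(3, 4)): [3, 4, 1, 5, 0, 2]
After 6 (rotate_left(1, 5, k=2)): [3, 5, 0, 2, 4, 1]
After 7 (swap(3, 2)): [3, 5, 2, 0, 4, 1]
After 8 (rotate_left(3, 5, k=2)): [3, 5, 2, 1, 0, 4]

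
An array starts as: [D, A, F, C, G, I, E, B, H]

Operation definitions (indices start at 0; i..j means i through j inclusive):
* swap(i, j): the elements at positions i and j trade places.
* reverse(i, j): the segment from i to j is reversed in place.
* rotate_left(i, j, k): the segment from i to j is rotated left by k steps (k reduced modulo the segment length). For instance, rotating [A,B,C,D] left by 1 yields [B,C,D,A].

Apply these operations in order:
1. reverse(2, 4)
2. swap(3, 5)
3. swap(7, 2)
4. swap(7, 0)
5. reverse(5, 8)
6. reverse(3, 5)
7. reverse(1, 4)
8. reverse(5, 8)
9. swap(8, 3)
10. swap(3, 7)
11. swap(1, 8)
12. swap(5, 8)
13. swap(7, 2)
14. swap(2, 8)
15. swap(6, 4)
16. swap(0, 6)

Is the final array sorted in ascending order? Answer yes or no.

After 1 (reverse(2, 4)): [D, A, G, C, F, I, E, B, H]
After 2 (swap(3, 5)): [D, A, G, I, F, C, E, B, H]
After 3 (swap(7, 2)): [D, A, B, I, F, C, E, G, H]
After 4 (swap(7, 0)): [G, A, B, I, F, C, E, D, H]
After 5 (reverse(5, 8)): [G, A, B, I, F, H, D, E, C]
After 6 (reverse(3, 5)): [G, A, B, H, F, I, D, E, C]
After 7 (reverse(1, 4)): [G, F, H, B, A, I, D, E, C]
After 8 (reverse(5, 8)): [G, F, H, B, A, C, E, D, I]
After 9 (swap(8, 3)): [G, F, H, I, A, C, E, D, B]
After 10 (swap(3, 7)): [G, F, H, D, A, C, E, I, B]
After 11 (swap(1, 8)): [G, B, H, D, A, C, E, I, F]
After 12 (swap(5, 8)): [G, B, H, D, A, F, E, I, C]
After 13 (swap(7, 2)): [G, B, I, D, A, F, E, H, C]
After 14 (swap(2, 8)): [G, B, C, D, A, F, E, H, I]
After 15 (swap(6, 4)): [G, B, C, D, E, F, A, H, I]
After 16 (swap(0, 6)): [A, B, C, D, E, F, G, H, I]

Answer: yes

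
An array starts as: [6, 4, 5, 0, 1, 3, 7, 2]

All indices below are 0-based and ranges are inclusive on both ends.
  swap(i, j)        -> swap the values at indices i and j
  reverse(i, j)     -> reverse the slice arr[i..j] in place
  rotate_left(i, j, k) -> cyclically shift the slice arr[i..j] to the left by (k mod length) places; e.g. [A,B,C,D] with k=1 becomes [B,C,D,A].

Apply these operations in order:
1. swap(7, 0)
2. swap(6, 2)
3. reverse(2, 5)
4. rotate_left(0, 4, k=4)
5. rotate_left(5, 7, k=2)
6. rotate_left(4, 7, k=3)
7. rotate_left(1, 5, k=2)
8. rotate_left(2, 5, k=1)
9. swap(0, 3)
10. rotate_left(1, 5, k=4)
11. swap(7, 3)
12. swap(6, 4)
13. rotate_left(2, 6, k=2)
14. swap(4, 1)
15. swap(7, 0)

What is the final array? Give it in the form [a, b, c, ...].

After 1 (swap(7, 0)): [2, 4, 5, 0, 1, 3, 7, 6]
After 2 (swap(6, 2)): [2, 4, 7, 0, 1, 3, 5, 6]
After 3 (reverse(2, 5)): [2, 4, 3, 1, 0, 7, 5, 6]
After 4 (rotate_left(0, 4, k=4)): [0, 2, 4, 3, 1, 7, 5, 6]
After 5 (rotate_left(5, 7, k=2)): [0, 2, 4, 3, 1, 6, 7, 5]
After 6 (rotate_left(4, 7, k=3)): [0, 2, 4, 3, 5, 1, 6, 7]
After 7 (rotate_left(1, 5, k=2)): [0, 3, 5, 1, 2, 4, 6, 7]
After 8 (rotate_left(2, 5, k=1)): [0, 3, 1, 2, 4, 5, 6, 7]
After 9 (swap(0, 3)): [2, 3, 1, 0, 4, 5, 6, 7]
After 10 (rotate_left(1, 5, k=4)): [2, 5, 3, 1, 0, 4, 6, 7]
After 11 (swap(7, 3)): [2, 5, 3, 7, 0, 4, 6, 1]
After 12 (swap(6, 4)): [2, 5, 3, 7, 6, 4, 0, 1]
After 13 (rotate_left(2, 6, k=2)): [2, 5, 6, 4, 0, 3, 7, 1]
After 14 (swap(4, 1)): [2, 0, 6, 4, 5, 3, 7, 1]
After 15 (swap(7, 0)): [1, 0, 6, 4, 5, 3, 7, 2]

Answer: [1, 0, 6, 4, 5, 3, 7, 2]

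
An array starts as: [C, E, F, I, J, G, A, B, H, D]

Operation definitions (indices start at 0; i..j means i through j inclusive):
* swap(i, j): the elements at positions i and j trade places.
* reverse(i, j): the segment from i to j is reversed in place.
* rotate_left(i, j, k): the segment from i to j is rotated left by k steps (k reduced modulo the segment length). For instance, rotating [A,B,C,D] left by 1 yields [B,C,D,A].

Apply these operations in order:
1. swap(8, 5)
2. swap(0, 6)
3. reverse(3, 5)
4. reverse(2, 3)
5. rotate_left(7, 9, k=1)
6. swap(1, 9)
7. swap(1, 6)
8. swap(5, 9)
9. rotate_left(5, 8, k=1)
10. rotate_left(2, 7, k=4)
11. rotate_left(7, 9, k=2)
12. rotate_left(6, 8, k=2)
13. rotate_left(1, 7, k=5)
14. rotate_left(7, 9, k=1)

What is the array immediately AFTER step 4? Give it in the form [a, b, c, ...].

Answer: [A, E, H, F, J, I, C, B, G, D]

Derivation:
After 1 (swap(8, 5)): [C, E, F, I, J, H, A, B, G, D]
After 2 (swap(0, 6)): [A, E, F, I, J, H, C, B, G, D]
After 3 (reverse(3, 5)): [A, E, F, H, J, I, C, B, G, D]
After 4 (reverse(2, 3)): [A, E, H, F, J, I, C, B, G, D]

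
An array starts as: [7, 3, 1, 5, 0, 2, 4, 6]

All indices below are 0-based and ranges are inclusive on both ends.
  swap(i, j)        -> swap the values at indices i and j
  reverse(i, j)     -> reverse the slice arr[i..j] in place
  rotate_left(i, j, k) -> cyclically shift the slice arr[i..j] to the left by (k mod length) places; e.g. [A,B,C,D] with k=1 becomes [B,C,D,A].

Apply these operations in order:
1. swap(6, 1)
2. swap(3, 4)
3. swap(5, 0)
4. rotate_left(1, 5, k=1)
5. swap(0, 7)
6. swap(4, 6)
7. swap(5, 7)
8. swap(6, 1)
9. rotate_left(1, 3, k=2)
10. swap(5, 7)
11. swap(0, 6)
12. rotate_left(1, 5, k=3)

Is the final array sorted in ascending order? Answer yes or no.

Answer: no

Derivation:
After 1 (swap(6, 1)): [7, 4, 1, 5, 0, 2, 3, 6]
After 2 (swap(3, 4)): [7, 4, 1, 0, 5, 2, 3, 6]
After 3 (swap(5, 0)): [2, 4, 1, 0, 5, 7, 3, 6]
After 4 (rotate_left(1, 5, k=1)): [2, 1, 0, 5, 7, 4, 3, 6]
After 5 (swap(0, 7)): [6, 1, 0, 5, 7, 4, 3, 2]
After 6 (swap(4, 6)): [6, 1, 0, 5, 3, 4, 7, 2]
After 7 (swap(5, 7)): [6, 1, 0, 5, 3, 2, 7, 4]
After 8 (swap(6, 1)): [6, 7, 0, 5, 3, 2, 1, 4]
After 9 (rotate_left(1, 3, k=2)): [6, 5, 7, 0, 3, 2, 1, 4]
After 10 (swap(5, 7)): [6, 5, 7, 0, 3, 4, 1, 2]
After 11 (swap(0, 6)): [1, 5, 7, 0, 3, 4, 6, 2]
After 12 (rotate_left(1, 5, k=3)): [1, 3, 4, 5, 7, 0, 6, 2]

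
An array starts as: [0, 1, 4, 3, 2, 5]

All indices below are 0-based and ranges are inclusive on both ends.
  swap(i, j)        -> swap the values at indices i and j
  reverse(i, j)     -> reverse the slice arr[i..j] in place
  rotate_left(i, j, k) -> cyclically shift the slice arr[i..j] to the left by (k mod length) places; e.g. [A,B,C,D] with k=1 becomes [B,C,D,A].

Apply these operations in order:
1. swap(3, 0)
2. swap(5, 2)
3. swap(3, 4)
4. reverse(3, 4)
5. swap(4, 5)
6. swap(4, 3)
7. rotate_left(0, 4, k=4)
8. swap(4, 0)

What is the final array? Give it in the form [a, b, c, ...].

Answer: [4, 3, 1, 5, 0, 2]

Derivation:
After 1 (swap(3, 0)): [3, 1, 4, 0, 2, 5]
After 2 (swap(5, 2)): [3, 1, 5, 0, 2, 4]
After 3 (swap(3, 4)): [3, 1, 5, 2, 0, 4]
After 4 (reverse(3, 4)): [3, 1, 5, 0, 2, 4]
After 5 (swap(4, 5)): [3, 1, 5, 0, 4, 2]
After 6 (swap(4, 3)): [3, 1, 5, 4, 0, 2]
After 7 (rotate_left(0, 4, k=4)): [0, 3, 1, 5, 4, 2]
After 8 (swap(4, 0)): [4, 3, 1, 5, 0, 2]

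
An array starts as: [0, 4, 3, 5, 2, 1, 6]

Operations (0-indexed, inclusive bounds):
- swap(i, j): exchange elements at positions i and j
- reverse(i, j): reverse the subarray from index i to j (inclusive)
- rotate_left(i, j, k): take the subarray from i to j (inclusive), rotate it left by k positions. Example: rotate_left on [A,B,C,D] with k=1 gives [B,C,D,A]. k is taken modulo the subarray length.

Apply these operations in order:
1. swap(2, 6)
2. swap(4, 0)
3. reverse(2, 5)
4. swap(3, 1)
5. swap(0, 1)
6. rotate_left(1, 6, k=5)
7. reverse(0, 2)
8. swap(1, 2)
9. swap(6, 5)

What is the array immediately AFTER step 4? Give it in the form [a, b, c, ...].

After 1 (swap(2, 6)): [0, 4, 6, 5, 2, 1, 3]
After 2 (swap(4, 0)): [2, 4, 6, 5, 0, 1, 3]
After 3 (reverse(2, 5)): [2, 4, 1, 0, 5, 6, 3]
After 4 (swap(3, 1)): [2, 0, 1, 4, 5, 6, 3]

Answer: [2, 0, 1, 4, 5, 6, 3]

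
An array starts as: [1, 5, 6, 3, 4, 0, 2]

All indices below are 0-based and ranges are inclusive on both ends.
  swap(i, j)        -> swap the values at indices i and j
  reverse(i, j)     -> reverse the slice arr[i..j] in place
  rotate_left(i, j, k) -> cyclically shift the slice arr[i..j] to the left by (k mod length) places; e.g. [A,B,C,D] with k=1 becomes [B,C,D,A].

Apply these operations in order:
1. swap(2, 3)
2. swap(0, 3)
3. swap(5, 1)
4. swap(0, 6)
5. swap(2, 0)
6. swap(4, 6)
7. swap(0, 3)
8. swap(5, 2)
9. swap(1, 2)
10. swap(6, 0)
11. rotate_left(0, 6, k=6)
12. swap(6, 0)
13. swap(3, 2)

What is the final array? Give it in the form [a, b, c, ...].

After 1 (swap(2, 3)): [1, 5, 3, 6, 4, 0, 2]
After 2 (swap(0, 3)): [6, 5, 3, 1, 4, 0, 2]
After 3 (swap(5, 1)): [6, 0, 3, 1, 4, 5, 2]
After 4 (swap(0, 6)): [2, 0, 3, 1, 4, 5, 6]
After 5 (swap(2, 0)): [3, 0, 2, 1, 4, 5, 6]
After 6 (swap(4, 6)): [3, 0, 2, 1, 6, 5, 4]
After 7 (swap(0, 3)): [1, 0, 2, 3, 6, 5, 4]
After 8 (swap(5, 2)): [1, 0, 5, 3, 6, 2, 4]
After 9 (swap(1, 2)): [1, 5, 0, 3, 6, 2, 4]
After 10 (swap(6, 0)): [4, 5, 0, 3, 6, 2, 1]
After 11 (rotate_left(0, 6, k=6)): [1, 4, 5, 0, 3, 6, 2]
After 12 (swap(6, 0)): [2, 4, 5, 0, 3, 6, 1]
After 13 (swap(3, 2)): [2, 4, 0, 5, 3, 6, 1]

Answer: [2, 4, 0, 5, 3, 6, 1]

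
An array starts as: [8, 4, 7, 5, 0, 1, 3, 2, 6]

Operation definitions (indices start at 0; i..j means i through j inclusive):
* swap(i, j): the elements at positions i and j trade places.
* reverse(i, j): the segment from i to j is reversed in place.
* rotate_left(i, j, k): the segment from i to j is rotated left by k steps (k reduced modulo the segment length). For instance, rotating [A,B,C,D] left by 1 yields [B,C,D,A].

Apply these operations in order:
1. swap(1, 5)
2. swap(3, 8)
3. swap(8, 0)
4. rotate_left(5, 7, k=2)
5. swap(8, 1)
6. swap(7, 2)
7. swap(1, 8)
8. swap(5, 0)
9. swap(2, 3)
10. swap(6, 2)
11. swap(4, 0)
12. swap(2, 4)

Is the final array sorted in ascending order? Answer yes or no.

Answer: yes

Derivation:
After 1 (swap(1, 5)): [8, 1, 7, 5, 0, 4, 3, 2, 6]
After 2 (swap(3, 8)): [8, 1, 7, 6, 0, 4, 3, 2, 5]
After 3 (swap(8, 0)): [5, 1, 7, 6, 0, 4, 3, 2, 8]
After 4 (rotate_left(5, 7, k=2)): [5, 1, 7, 6, 0, 2, 4, 3, 8]
After 5 (swap(8, 1)): [5, 8, 7, 6, 0, 2, 4, 3, 1]
After 6 (swap(7, 2)): [5, 8, 3, 6, 0, 2, 4, 7, 1]
After 7 (swap(1, 8)): [5, 1, 3, 6, 0, 2, 4, 7, 8]
After 8 (swap(5, 0)): [2, 1, 3, 6, 0, 5, 4, 7, 8]
After 9 (swap(2, 3)): [2, 1, 6, 3, 0, 5, 4, 7, 8]
After 10 (swap(6, 2)): [2, 1, 4, 3, 0, 5, 6, 7, 8]
After 11 (swap(4, 0)): [0, 1, 4, 3, 2, 5, 6, 7, 8]
After 12 (swap(2, 4)): [0, 1, 2, 3, 4, 5, 6, 7, 8]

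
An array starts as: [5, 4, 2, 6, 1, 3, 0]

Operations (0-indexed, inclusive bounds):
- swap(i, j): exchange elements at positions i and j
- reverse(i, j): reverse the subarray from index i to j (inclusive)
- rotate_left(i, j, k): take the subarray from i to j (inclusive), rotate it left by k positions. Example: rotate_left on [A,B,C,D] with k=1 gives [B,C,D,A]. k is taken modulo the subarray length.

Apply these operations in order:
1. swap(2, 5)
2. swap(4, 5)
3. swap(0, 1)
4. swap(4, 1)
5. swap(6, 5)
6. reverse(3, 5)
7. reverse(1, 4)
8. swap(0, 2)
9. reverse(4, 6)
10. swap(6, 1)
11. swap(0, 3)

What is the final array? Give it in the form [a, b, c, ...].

Answer: [3, 2, 4, 0, 1, 6, 5]

Derivation:
After 1 (swap(2, 5)): [5, 4, 3, 6, 1, 2, 0]
After 2 (swap(4, 5)): [5, 4, 3, 6, 2, 1, 0]
After 3 (swap(0, 1)): [4, 5, 3, 6, 2, 1, 0]
After 4 (swap(4, 1)): [4, 2, 3, 6, 5, 1, 0]
After 5 (swap(6, 5)): [4, 2, 3, 6, 5, 0, 1]
After 6 (reverse(3, 5)): [4, 2, 3, 0, 5, 6, 1]
After 7 (reverse(1, 4)): [4, 5, 0, 3, 2, 6, 1]
After 8 (swap(0, 2)): [0, 5, 4, 3, 2, 6, 1]
After 9 (reverse(4, 6)): [0, 5, 4, 3, 1, 6, 2]
After 10 (swap(6, 1)): [0, 2, 4, 3, 1, 6, 5]
After 11 (swap(0, 3)): [3, 2, 4, 0, 1, 6, 5]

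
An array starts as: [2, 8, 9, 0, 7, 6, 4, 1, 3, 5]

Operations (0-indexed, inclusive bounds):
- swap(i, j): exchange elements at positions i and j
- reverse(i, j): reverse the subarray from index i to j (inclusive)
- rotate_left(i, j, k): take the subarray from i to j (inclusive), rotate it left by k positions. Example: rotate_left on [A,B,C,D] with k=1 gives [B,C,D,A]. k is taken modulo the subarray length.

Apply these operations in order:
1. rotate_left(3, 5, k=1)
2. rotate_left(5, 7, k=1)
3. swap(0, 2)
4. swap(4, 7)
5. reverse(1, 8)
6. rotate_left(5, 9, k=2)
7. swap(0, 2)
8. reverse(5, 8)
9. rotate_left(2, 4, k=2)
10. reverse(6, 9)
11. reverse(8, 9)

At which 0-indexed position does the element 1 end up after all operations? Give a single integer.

Answer: 4

Derivation:
After 1 (rotate_left(3, 5, k=1)): [2, 8, 9, 7, 6, 0, 4, 1, 3, 5]
After 2 (rotate_left(5, 7, k=1)): [2, 8, 9, 7, 6, 4, 1, 0, 3, 5]
After 3 (swap(0, 2)): [9, 8, 2, 7, 6, 4, 1, 0, 3, 5]
After 4 (swap(4, 7)): [9, 8, 2, 7, 0, 4, 1, 6, 3, 5]
After 5 (reverse(1, 8)): [9, 3, 6, 1, 4, 0, 7, 2, 8, 5]
After 6 (rotate_left(5, 9, k=2)): [9, 3, 6, 1, 4, 2, 8, 5, 0, 7]
After 7 (swap(0, 2)): [6, 3, 9, 1, 4, 2, 8, 5, 0, 7]
After 8 (reverse(5, 8)): [6, 3, 9, 1, 4, 0, 5, 8, 2, 7]
After 9 (rotate_left(2, 4, k=2)): [6, 3, 4, 9, 1, 0, 5, 8, 2, 7]
After 10 (reverse(6, 9)): [6, 3, 4, 9, 1, 0, 7, 2, 8, 5]
After 11 (reverse(8, 9)): [6, 3, 4, 9, 1, 0, 7, 2, 5, 8]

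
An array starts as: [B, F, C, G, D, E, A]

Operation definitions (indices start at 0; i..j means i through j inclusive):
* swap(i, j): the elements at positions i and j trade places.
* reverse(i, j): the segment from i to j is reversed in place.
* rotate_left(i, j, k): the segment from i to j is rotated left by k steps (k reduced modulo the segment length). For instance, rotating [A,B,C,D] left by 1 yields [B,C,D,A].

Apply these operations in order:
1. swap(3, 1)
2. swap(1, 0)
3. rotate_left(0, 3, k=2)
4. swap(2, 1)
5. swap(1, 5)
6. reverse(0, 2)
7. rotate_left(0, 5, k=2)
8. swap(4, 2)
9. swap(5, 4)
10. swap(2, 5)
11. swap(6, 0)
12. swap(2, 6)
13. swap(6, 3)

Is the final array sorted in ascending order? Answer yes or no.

Answer: yes

Derivation:
After 1 (swap(3, 1)): [B, G, C, F, D, E, A]
After 2 (swap(1, 0)): [G, B, C, F, D, E, A]
After 3 (rotate_left(0, 3, k=2)): [C, F, G, B, D, E, A]
After 4 (swap(2, 1)): [C, G, F, B, D, E, A]
After 5 (swap(1, 5)): [C, E, F, B, D, G, A]
After 6 (reverse(0, 2)): [F, E, C, B, D, G, A]
After 7 (rotate_left(0, 5, k=2)): [C, B, D, G, F, E, A]
After 8 (swap(4, 2)): [C, B, F, G, D, E, A]
After 9 (swap(5, 4)): [C, B, F, G, E, D, A]
After 10 (swap(2, 5)): [C, B, D, G, E, F, A]
After 11 (swap(6, 0)): [A, B, D, G, E, F, C]
After 12 (swap(2, 6)): [A, B, C, G, E, F, D]
After 13 (swap(6, 3)): [A, B, C, D, E, F, G]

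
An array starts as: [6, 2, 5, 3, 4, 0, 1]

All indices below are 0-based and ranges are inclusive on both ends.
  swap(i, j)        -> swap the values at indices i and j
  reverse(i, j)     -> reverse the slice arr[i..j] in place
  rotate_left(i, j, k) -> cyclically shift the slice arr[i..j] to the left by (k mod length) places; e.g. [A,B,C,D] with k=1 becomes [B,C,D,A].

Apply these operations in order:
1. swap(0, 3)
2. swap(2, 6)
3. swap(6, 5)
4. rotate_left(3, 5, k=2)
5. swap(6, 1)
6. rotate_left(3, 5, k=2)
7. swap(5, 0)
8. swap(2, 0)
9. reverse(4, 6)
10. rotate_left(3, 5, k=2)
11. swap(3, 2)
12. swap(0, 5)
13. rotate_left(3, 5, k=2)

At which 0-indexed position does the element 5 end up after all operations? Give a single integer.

Answer: 6

Derivation:
After 1 (swap(0, 3)): [3, 2, 5, 6, 4, 0, 1]
After 2 (swap(2, 6)): [3, 2, 1, 6, 4, 0, 5]
After 3 (swap(6, 5)): [3, 2, 1, 6, 4, 5, 0]
After 4 (rotate_left(3, 5, k=2)): [3, 2, 1, 5, 6, 4, 0]
After 5 (swap(6, 1)): [3, 0, 1, 5, 6, 4, 2]
After 6 (rotate_left(3, 5, k=2)): [3, 0, 1, 4, 5, 6, 2]
After 7 (swap(5, 0)): [6, 0, 1, 4, 5, 3, 2]
After 8 (swap(2, 0)): [1, 0, 6, 4, 5, 3, 2]
After 9 (reverse(4, 6)): [1, 0, 6, 4, 2, 3, 5]
After 10 (rotate_left(3, 5, k=2)): [1, 0, 6, 3, 4, 2, 5]
After 11 (swap(3, 2)): [1, 0, 3, 6, 4, 2, 5]
After 12 (swap(0, 5)): [2, 0, 3, 6, 4, 1, 5]
After 13 (rotate_left(3, 5, k=2)): [2, 0, 3, 1, 6, 4, 5]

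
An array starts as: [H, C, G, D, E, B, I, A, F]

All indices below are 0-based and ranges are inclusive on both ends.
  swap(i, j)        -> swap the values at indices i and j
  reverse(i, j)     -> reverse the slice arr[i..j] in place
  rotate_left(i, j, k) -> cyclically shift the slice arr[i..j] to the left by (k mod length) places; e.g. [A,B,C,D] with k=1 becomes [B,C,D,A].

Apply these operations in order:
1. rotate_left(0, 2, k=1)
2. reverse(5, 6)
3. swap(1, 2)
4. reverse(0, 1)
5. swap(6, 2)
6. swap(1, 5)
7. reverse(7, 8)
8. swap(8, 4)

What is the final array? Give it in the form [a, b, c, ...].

Answer: [H, I, B, D, A, C, G, F, E]

Derivation:
After 1 (rotate_left(0, 2, k=1)): [C, G, H, D, E, B, I, A, F]
After 2 (reverse(5, 6)): [C, G, H, D, E, I, B, A, F]
After 3 (swap(1, 2)): [C, H, G, D, E, I, B, A, F]
After 4 (reverse(0, 1)): [H, C, G, D, E, I, B, A, F]
After 5 (swap(6, 2)): [H, C, B, D, E, I, G, A, F]
After 6 (swap(1, 5)): [H, I, B, D, E, C, G, A, F]
After 7 (reverse(7, 8)): [H, I, B, D, E, C, G, F, A]
After 8 (swap(8, 4)): [H, I, B, D, A, C, G, F, E]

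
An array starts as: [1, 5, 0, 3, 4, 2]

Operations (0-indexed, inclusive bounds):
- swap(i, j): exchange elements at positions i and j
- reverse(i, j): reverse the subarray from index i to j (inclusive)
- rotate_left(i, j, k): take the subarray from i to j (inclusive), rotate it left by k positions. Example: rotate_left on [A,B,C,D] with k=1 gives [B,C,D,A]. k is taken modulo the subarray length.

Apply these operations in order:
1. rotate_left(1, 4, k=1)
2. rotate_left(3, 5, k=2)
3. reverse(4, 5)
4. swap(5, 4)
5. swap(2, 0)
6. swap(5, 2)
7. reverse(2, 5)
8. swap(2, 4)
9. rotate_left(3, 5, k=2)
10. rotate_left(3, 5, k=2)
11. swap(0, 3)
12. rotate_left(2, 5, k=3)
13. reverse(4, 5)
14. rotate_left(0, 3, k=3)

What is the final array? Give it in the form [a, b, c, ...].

Answer: [2, 1, 0, 4, 5, 3]

Derivation:
After 1 (rotate_left(1, 4, k=1)): [1, 0, 3, 4, 5, 2]
After 2 (rotate_left(3, 5, k=2)): [1, 0, 3, 2, 4, 5]
After 3 (reverse(4, 5)): [1, 0, 3, 2, 5, 4]
After 4 (swap(5, 4)): [1, 0, 3, 2, 4, 5]
After 5 (swap(2, 0)): [3, 0, 1, 2, 4, 5]
After 6 (swap(5, 2)): [3, 0, 5, 2, 4, 1]
After 7 (reverse(2, 5)): [3, 0, 1, 4, 2, 5]
After 8 (swap(2, 4)): [3, 0, 2, 4, 1, 5]
After 9 (rotate_left(3, 5, k=2)): [3, 0, 2, 5, 4, 1]
After 10 (rotate_left(3, 5, k=2)): [3, 0, 2, 1, 5, 4]
After 11 (swap(0, 3)): [1, 0, 2, 3, 5, 4]
After 12 (rotate_left(2, 5, k=3)): [1, 0, 4, 2, 3, 5]
After 13 (reverse(4, 5)): [1, 0, 4, 2, 5, 3]
After 14 (rotate_left(0, 3, k=3)): [2, 1, 0, 4, 5, 3]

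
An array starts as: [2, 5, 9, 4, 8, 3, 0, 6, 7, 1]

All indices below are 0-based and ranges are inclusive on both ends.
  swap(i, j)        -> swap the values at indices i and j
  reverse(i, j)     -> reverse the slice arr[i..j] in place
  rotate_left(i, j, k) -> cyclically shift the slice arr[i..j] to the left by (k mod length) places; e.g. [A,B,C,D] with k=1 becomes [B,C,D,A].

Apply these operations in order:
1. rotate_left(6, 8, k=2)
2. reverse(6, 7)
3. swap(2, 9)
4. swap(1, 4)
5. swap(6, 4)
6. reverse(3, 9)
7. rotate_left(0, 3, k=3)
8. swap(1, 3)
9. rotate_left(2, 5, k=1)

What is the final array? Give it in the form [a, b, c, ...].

After 1 (rotate_left(6, 8, k=2)): [2, 5, 9, 4, 8, 3, 7, 0, 6, 1]
After 2 (reverse(6, 7)): [2, 5, 9, 4, 8, 3, 0, 7, 6, 1]
After 3 (swap(2, 9)): [2, 5, 1, 4, 8, 3, 0, 7, 6, 9]
After 4 (swap(1, 4)): [2, 8, 1, 4, 5, 3, 0, 7, 6, 9]
After 5 (swap(6, 4)): [2, 8, 1, 4, 0, 3, 5, 7, 6, 9]
After 6 (reverse(3, 9)): [2, 8, 1, 9, 6, 7, 5, 3, 0, 4]
After 7 (rotate_left(0, 3, k=3)): [9, 2, 8, 1, 6, 7, 5, 3, 0, 4]
After 8 (swap(1, 3)): [9, 1, 8, 2, 6, 7, 5, 3, 0, 4]
After 9 (rotate_left(2, 5, k=1)): [9, 1, 2, 6, 7, 8, 5, 3, 0, 4]

Answer: [9, 1, 2, 6, 7, 8, 5, 3, 0, 4]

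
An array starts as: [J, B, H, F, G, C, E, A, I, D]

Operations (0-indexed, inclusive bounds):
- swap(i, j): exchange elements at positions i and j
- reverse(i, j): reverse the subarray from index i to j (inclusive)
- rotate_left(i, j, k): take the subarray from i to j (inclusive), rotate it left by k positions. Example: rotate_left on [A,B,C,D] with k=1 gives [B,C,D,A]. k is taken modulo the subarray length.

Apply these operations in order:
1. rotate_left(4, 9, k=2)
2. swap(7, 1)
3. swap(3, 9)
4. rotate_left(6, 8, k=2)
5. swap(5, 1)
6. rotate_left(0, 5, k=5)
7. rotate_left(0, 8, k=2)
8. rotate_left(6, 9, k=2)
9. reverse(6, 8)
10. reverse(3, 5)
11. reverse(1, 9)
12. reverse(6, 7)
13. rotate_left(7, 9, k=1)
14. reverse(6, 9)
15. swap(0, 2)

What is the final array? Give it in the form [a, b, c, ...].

Answer: [J, D, A, F, B, E, G, H, C, I]

Derivation:
After 1 (rotate_left(4, 9, k=2)): [J, B, H, F, E, A, I, D, G, C]
After 2 (swap(7, 1)): [J, D, H, F, E, A, I, B, G, C]
After 3 (swap(3, 9)): [J, D, H, C, E, A, I, B, G, F]
After 4 (rotate_left(6, 8, k=2)): [J, D, H, C, E, A, G, I, B, F]
After 5 (swap(5, 1)): [J, A, H, C, E, D, G, I, B, F]
After 6 (rotate_left(0, 5, k=5)): [D, J, A, H, C, E, G, I, B, F]
After 7 (rotate_left(0, 8, k=2)): [A, H, C, E, G, I, B, D, J, F]
After 8 (rotate_left(6, 9, k=2)): [A, H, C, E, G, I, J, F, B, D]
After 9 (reverse(6, 8)): [A, H, C, E, G, I, B, F, J, D]
After 10 (reverse(3, 5)): [A, H, C, I, G, E, B, F, J, D]
After 11 (reverse(1, 9)): [A, D, J, F, B, E, G, I, C, H]
After 12 (reverse(6, 7)): [A, D, J, F, B, E, I, G, C, H]
After 13 (rotate_left(7, 9, k=1)): [A, D, J, F, B, E, I, C, H, G]
After 14 (reverse(6, 9)): [A, D, J, F, B, E, G, H, C, I]
After 15 (swap(0, 2)): [J, D, A, F, B, E, G, H, C, I]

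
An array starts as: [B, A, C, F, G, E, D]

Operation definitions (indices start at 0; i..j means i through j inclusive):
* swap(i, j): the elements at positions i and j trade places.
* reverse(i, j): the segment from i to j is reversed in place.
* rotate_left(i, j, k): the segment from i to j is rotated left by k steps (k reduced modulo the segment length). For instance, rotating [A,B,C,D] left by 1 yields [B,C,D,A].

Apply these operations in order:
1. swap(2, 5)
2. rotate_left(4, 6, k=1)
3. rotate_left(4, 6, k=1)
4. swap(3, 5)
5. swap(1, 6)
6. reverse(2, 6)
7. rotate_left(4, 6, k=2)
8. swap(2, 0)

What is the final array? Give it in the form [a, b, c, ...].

After 1 (swap(2, 5)): [B, A, E, F, G, C, D]
After 2 (rotate_left(4, 6, k=1)): [B, A, E, F, C, D, G]
After 3 (rotate_left(4, 6, k=1)): [B, A, E, F, D, G, C]
After 4 (swap(3, 5)): [B, A, E, G, D, F, C]
After 5 (swap(1, 6)): [B, C, E, G, D, F, A]
After 6 (reverse(2, 6)): [B, C, A, F, D, G, E]
After 7 (rotate_left(4, 6, k=2)): [B, C, A, F, E, D, G]
After 8 (swap(2, 0)): [A, C, B, F, E, D, G]

Answer: [A, C, B, F, E, D, G]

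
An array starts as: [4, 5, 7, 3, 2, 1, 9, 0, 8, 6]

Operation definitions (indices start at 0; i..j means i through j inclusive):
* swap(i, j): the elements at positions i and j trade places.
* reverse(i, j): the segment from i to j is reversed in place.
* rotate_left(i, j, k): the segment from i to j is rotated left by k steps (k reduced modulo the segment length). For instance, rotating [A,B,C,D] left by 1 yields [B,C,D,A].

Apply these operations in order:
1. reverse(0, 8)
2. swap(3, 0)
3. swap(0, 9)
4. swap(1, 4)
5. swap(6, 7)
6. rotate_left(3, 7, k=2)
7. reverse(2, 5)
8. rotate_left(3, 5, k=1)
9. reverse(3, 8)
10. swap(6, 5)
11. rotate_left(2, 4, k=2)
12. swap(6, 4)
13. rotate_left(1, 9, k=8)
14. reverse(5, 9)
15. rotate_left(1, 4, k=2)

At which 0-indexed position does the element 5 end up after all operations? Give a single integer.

Answer: 8

Derivation:
After 1 (reverse(0, 8)): [8, 0, 9, 1, 2, 3, 7, 5, 4, 6]
After 2 (swap(3, 0)): [1, 0, 9, 8, 2, 3, 7, 5, 4, 6]
After 3 (swap(0, 9)): [6, 0, 9, 8, 2, 3, 7, 5, 4, 1]
After 4 (swap(1, 4)): [6, 2, 9, 8, 0, 3, 7, 5, 4, 1]
After 5 (swap(6, 7)): [6, 2, 9, 8, 0, 3, 5, 7, 4, 1]
After 6 (rotate_left(3, 7, k=2)): [6, 2, 9, 3, 5, 7, 8, 0, 4, 1]
After 7 (reverse(2, 5)): [6, 2, 7, 5, 3, 9, 8, 0, 4, 1]
After 8 (rotate_left(3, 5, k=1)): [6, 2, 7, 3, 9, 5, 8, 0, 4, 1]
After 9 (reverse(3, 8)): [6, 2, 7, 4, 0, 8, 5, 9, 3, 1]
After 10 (swap(6, 5)): [6, 2, 7, 4, 0, 5, 8, 9, 3, 1]
After 11 (rotate_left(2, 4, k=2)): [6, 2, 0, 7, 4, 5, 8, 9, 3, 1]
After 12 (swap(6, 4)): [6, 2, 0, 7, 8, 5, 4, 9, 3, 1]
After 13 (rotate_left(1, 9, k=8)): [6, 1, 2, 0, 7, 8, 5, 4, 9, 3]
After 14 (reverse(5, 9)): [6, 1, 2, 0, 7, 3, 9, 4, 5, 8]
After 15 (rotate_left(1, 4, k=2)): [6, 0, 7, 1, 2, 3, 9, 4, 5, 8]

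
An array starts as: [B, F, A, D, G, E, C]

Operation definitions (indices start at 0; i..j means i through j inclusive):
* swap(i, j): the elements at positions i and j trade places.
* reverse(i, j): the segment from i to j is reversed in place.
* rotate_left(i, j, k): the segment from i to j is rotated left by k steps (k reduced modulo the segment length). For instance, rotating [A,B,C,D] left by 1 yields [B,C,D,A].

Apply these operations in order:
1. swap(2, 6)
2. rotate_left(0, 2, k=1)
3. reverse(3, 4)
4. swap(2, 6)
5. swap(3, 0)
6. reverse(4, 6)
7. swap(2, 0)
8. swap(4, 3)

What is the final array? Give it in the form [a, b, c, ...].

After 1 (swap(2, 6)): [B, F, C, D, G, E, A]
After 2 (rotate_left(0, 2, k=1)): [F, C, B, D, G, E, A]
After 3 (reverse(3, 4)): [F, C, B, G, D, E, A]
After 4 (swap(2, 6)): [F, C, A, G, D, E, B]
After 5 (swap(3, 0)): [G, C, A, F, D, E, B]
After 6 (reverse(4, 6)): [G, C, A, F, B, E, D]
After 7 (swap(2, 0)): [A, C, G, F, B, E, D]
After 8 (swap(4, 3)): [A, C, G, B, F, E, D]

Answer: [A, C, G, B, F, E, D]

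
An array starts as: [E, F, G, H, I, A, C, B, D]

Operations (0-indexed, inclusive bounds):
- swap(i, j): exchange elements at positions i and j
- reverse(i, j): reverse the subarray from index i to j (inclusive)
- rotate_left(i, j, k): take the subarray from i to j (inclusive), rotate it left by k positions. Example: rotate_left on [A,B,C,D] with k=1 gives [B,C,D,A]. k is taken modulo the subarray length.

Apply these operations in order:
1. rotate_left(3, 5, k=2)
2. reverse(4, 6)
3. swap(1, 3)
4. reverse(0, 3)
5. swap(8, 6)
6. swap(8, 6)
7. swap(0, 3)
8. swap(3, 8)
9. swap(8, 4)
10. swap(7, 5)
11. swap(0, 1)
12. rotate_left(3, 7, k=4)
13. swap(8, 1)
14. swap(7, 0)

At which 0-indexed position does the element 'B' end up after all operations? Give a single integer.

After 1 (rotate_left(3, 5, k=2)): [E, F, G, A, H, I, C, B, D]
After 2 (reverse(4, 6)): [E, F, G, A, C, I, H, B, D]
After 3 (swap(1, 3)): [E, A, G, F, C, I, H, B, D]
After 4 (reverse(0, 3)): [F, G, A, E, C, I, H, B, D]
After 5 (swap(8, 6)): [F, G, A, E, C, I, D, B, H]
After 6 (swap(8, 6)): [F, G, A, E, C, I, H, B, D]
After 7 (swap(0, 3)): [E, G, A, F, C, I, H, B, D]
After 8 (swap(3, 8)): [E, G, A, D, C, I, H, B, F]
After 9 (swap(8, 4)): [E, G, A, D, F, I, H, B, C]
After 10 (swap(7, 5)): [E, G, A, D, F, B, H, I, C]
After 11 (swap(0, 1)): [G, E, A, D, F, B, H, I, C]
After 12 (rotate_left(3, 7, k=4)): [G, E, A, I, D, F, B, H, C]
After 13 (swap(8, 1)): [G, C, A, I, D, F, B, H, E]
After 14 (swap(7, 0)): [H, C, A, I, D, F, B, G, E]

Answer: 6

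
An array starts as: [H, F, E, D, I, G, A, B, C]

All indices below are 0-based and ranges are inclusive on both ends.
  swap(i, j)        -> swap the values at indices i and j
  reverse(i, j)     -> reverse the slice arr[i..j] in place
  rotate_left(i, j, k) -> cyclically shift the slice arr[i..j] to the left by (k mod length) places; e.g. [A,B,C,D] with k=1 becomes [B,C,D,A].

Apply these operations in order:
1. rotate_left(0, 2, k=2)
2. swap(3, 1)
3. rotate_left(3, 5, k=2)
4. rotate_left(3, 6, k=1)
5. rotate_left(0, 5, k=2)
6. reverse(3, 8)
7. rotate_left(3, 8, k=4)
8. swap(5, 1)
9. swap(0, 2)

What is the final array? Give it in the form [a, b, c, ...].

After 1 (rotate_left(0, 2, k=2)): [E, H, F, D, I, G, A, B, C]
After 2 (swap(3, 1)): [E, D, F, H, I, G, A, B, C]
After 3 (rotate_left(3, 5, k=2)): [E, D, F, G, H, I, A, B, C]
After 4 (rotate_left(3, 6, k=1)): [E, D, F, H, I, A, G, B, C]
After 5 (rotate_left(0, 5, k=2)): [F, H, I, A, E, D, G, B, C]
After 6 (reverse(3, 8)): [F, H, I, C, B, G, D, E, A]
After 7 (rotate_left(3, 8, k=4)): [F, H, I, E, A, C, B, G, D]
After 8 (swap(5, 1)): [F, C, I, E, A, H, B, G, D]
After 9 (swap(0, 2)): [I, C, F, E, A, H, B, G, D]

Answer: [I, C, F, E, A, H, B, G, D]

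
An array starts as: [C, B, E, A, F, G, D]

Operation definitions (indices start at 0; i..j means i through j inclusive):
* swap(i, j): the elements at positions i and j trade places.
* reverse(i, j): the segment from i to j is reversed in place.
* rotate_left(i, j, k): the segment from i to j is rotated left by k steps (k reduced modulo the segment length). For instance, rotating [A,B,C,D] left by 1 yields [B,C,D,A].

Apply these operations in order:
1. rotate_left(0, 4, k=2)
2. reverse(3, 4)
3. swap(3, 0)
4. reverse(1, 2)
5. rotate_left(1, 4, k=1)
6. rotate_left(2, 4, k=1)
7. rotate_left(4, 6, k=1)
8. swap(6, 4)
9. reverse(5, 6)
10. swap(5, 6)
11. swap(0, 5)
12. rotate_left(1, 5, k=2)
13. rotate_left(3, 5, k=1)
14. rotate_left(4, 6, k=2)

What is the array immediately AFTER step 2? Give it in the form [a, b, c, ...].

After 1 (rotate_left(0, 4, k=2)): [E, A, F, C, B, G, D]
After 2 (reverse(3, 4)): [E, A, F, B, C, G, D]

Answer: [E, A, F, B, C, G, D]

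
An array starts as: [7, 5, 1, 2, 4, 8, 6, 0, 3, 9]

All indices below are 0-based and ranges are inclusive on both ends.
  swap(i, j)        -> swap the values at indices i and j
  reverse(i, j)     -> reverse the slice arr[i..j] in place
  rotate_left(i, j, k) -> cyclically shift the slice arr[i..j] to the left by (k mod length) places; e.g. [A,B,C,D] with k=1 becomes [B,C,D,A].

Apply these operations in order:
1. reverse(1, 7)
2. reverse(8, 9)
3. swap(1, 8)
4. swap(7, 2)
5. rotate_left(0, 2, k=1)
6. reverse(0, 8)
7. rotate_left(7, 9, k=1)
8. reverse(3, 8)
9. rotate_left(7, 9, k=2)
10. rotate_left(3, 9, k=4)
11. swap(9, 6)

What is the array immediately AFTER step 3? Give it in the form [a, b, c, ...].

Answer: [7, 9, 6, 8, 4, 2, 1, 5, 0, 3]

Derivation:
After 1 (reverse(1, 7)): [7, 0, 6, 8, 4, 2, 1, 5, 3, 9]
After 2 (reverse(8, 9)): [7, 0, 6, 8, 4, 2, 1, 5, 9, 3]
After 3 (swap(1, 8)): [7, 9, 6, 8, 4, 2, 1, 5, 0, 3]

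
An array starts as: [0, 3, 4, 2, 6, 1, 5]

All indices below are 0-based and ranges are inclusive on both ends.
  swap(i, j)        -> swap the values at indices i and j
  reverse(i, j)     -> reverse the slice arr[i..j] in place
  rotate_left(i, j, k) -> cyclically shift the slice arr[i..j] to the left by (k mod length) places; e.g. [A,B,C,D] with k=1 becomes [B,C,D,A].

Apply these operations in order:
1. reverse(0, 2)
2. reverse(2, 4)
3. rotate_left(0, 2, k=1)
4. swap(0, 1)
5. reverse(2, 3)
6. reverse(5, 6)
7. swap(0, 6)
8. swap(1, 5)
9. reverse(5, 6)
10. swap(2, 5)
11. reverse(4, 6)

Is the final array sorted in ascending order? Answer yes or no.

Answer: no

Derivation:
After 1 (reverse(0, 2)): [4, 3, 0, 2, 6, 1, 5]
After 2 (reverse(2, 4)): [4, 3, 6, 2, 0, 1, 5]
After 3 (rotate_left(0, 2, k=1)): [3, 6, 4, 2, 0, 1, 5]
After 4 (swap(0, 1)): [6, 3, 4, 2, 0, 1, 5]
After 5 (reverse(2, 3)): [6, 3, 2, 4, 0, 1, 5]
After 6 (reverse(5, 6)): [6, 3, 2, 4, 0, 5, 1]
After 7 (swap(0, 6)): [1, 3, 2, 4, 0, 5, 6]
After 8 (swap(1, 5)): [1, 5, 2, 4, 0, 3, 6]
After 9 (reverse(5, 6)): [1, 5, 2, 4, 0, 6, 3]
After 10 (swap(2, 5)): [1, 5, 6, 4, 0, 2, 3]
After 11 (reverse(4, 6)): [1, 5, 6, 4, 3, 2, 0]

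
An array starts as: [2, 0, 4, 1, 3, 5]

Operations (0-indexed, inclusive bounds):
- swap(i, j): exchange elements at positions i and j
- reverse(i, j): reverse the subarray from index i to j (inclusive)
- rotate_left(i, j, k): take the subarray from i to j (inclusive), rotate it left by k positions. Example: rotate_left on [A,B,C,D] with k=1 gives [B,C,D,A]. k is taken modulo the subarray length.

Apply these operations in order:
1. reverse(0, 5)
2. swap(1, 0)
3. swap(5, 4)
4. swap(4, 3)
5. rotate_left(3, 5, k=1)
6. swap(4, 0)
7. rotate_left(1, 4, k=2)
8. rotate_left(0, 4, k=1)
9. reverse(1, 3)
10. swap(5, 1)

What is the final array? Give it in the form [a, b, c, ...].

After 1 (reverse(0, 5)): [5, 3, 1, 4, 0, 2]
After 2 (swap(1, 0)): [3, 5, 1, 4, 0, 2]
After 3 (swap(5, 4)): [3, 5, 1, 4, 2, 0]
After 4 (swap(4, 3)): [3, 5, 1, 2, 4, 0]
After 5 (rotate_left(3, 5, k=1)): [3, 5, 1, 4, 0, 2]
After 6 (swap(4, 0)): [0, 5, 1, 4, 3, 2]
After 7 (rotate_left(1, 4, k=2)): [0, 4, 3, 5, 1, 2]
After 8 (rotate_left(0, 4, k=1)): [4, 3, 5, 1, 0, 2]
After 9 (reverse(1, 3)): [4, 1, 5, 3, 0, 2]
After 10 (swap(5, 1)): [4, 2, 5, 3, 0, 1]

Answer: [4, 2, 5, 3, 0, 1]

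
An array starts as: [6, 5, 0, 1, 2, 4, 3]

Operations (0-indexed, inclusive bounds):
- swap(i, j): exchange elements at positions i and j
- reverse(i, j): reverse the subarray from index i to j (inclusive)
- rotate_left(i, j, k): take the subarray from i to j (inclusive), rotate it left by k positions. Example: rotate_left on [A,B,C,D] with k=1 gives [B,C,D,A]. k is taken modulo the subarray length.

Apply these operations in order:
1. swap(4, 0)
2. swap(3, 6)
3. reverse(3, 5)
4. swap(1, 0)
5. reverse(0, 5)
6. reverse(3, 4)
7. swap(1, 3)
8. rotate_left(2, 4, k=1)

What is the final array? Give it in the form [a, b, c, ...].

After 1 (swap(4, 0)): [2, 5, 0, 1, 6, 4, 3]
After 2 (swap(3, 6)): [2, 5, 0, 3, 6, 4, 1]
After 3 (reverse(3, 5)): [2, 5, 0, 4, 6, 3, 1]
After 4 (swap(1, 0)): [5, 2, 0, 4, 6, 3, 1]
After 5 (reverse(0, 5)): [3, 6, 4, 0, 2, 5, 1]
After 6 (reverse(3, 4)): [3, 6, 4, 2, 0, 5, 1]
After 7 (swap(1, 3)): [3, 2, 4, 6, 0, 5, 1]
After 8 (rotate_left(2, 4, k=1)): [3, 2, 6, 0, 4, 5, 1]

Answer: [3, 2, 6, 0, 4, 5, 1]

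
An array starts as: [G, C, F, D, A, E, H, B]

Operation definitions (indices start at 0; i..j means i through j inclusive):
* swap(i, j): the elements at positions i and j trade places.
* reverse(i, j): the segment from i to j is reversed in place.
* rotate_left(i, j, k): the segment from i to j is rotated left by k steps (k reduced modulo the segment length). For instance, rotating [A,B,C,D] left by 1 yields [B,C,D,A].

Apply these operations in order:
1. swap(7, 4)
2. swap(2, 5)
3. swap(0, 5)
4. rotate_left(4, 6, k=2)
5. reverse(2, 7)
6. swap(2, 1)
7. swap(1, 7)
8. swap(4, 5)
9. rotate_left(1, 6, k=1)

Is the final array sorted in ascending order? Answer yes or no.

After 1 (swap(7, 4)): [G, C, F, D, B, E, H, A]
After 2 (swap(2, 5)): [G, C, E, D, B, F, H, A]
After 3 (swap(0, 5)): [F, C, E, D, B, G, H, A]
After 4 (rotate_left(4, 6, k=2)): [F, C, E, D, H, B, G, A]
After 5 (reverse(2, 7)): [F, C, A, G, B, H, D, E]
After 6 (swap(2, 1)): [F, A, C, G, B, H, D, E]
After 7 (swap(1, 7)): [F, E, C, G, B, H, D, A]
After 8 (swap(4, 5)): [F, E, C, G, H, B, D, A]
After 9 (rotate_left(1, 6, k=1)): [F, C, G, H, B, D, E, A]

Answer: no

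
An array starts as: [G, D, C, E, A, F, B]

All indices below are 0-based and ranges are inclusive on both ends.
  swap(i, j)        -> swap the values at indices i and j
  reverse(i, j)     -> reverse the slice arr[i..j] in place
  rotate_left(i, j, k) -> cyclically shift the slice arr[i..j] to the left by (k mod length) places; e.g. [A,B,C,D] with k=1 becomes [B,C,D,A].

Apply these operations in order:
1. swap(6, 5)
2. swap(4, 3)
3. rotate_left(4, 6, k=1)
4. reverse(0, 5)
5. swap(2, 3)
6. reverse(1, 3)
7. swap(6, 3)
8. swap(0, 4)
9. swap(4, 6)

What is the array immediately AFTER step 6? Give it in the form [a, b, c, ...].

After 1 (swap(6, 5)): [G, D, C, E, A, B, F]
After 2 (swap(4, 3)): [G, D, C, A, E, B, F]
After 3 (rotate_left(4, 6, k=1)): [G, D, C, A, B, F, E]
After 4 (reverse(0, 5)): [F, B, A, C, D, G, E]
After 5 (swap(2, 3)): [F, B, C, A, D, G, E]
After 6 (reverse(1, 3)): [F, A, C, B, D, G, E]

Answer: [F, A, C, B, D, G, E]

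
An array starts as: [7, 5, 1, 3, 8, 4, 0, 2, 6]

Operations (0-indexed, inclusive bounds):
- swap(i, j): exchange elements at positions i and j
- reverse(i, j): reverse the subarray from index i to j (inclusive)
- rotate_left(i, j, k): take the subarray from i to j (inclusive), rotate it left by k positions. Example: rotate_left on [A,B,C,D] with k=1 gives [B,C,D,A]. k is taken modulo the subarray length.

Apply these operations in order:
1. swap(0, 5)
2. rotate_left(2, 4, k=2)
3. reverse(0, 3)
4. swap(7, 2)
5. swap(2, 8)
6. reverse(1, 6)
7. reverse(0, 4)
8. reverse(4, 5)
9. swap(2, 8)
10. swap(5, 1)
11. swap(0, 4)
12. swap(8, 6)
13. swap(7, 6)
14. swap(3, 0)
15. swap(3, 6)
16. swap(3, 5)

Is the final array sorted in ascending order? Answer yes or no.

After 1 (swap(0, 5)): [4, 5, 1, 3, 8, 7, 0, 2, 6]
After 2 (rotate_left(2, 4, k=2)): [4, 5, 8, 1, 3, 7, 0, 2, 6]
After 3 (reverse(0, 3)): [1, 8, 5, 4, 3, 7, 0, 2, 6]
After 4 (swap(7, 2)): [1, 8, 2, 4, 3, 7, 0, 5, 6]
After 5 (swap(2, 8)): [1, 8, 6, 4, 3, 7, 0, 5, 2]
After 6 (reverse(1, 6)): [1, 0, 7, 3, 4, 6, 8, 5, 2]
After 7 (reverse(0, 4)): [4, 3, 7, 0, 1, 6, 8, 5, 2]
After 8 (reverse(4, 5)): [4, 3, 7, 0, 6, 1, 8, 5, 2]
After 9 (swap(2, 8)): [4, 3, 2, 0, 6, 1, 8, 5, 7]
After 10 (swap(5, 1)): [4, 1, 2, 0, 6, 3, 8, 5, 7]
After 11 (swap(0, 4)): [6, 1, 2, 0, 4, 3, 8, 5, 7]
After 12 (swap(8, 6)): [6, 1, 2, 0, 4, 3, 7, 5, 8]
After 13 (swap(7, 6)): [6, 1, 2, 0, 4, 3, 5, 7, 8]
After 14 (swap(3, 0)): [0, 1, 2, 6, 4, 3, 5, 7, 8]
After 15 (swap(3, 6)): [0, 1, 2, 5, 4, 3, 6, 7, 8]
After 16 (swap(3, 5)): [0, 1, 2, 3, 4, 5, 6, 7, 8]

Answer: yes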